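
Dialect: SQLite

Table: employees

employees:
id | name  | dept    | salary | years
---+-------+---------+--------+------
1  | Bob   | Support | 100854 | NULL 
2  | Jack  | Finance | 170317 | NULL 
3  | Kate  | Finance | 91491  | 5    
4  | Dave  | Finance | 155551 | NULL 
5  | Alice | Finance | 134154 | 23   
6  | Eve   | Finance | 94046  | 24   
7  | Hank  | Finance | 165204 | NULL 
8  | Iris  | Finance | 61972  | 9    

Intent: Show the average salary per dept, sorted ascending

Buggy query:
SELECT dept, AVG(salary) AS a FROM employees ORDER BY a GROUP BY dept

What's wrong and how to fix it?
Bug: GROUP BY must precede ORDER BY

Fix: Reorder: SELECT … FROM … GROUP BY … ORDER BY …

Corrected query:
SELECT dept, AVG(salary) AS a FROM employees GROUP BY dept ORDER BY a

Result:
dept    | a            
--------+--------------
Support | 100854       
Finance | 124676.428571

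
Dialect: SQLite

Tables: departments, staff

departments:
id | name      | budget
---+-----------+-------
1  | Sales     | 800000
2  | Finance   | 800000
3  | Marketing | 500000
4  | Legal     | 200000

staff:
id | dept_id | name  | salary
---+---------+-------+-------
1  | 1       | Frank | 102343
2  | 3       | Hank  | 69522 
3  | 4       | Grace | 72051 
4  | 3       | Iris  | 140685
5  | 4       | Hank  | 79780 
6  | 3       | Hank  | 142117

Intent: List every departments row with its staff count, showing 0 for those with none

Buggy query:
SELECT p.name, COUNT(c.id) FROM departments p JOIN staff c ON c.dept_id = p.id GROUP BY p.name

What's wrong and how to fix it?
Bug: An inner join excludes parents with zero children

Fix: Switch to LEFT JOIN to retain unmatched parent rows

Corrected query:
SELECT p.name, COUNT(c.id) FROM departments p LEFT JOIN staff c ON c.dept_id = p.id GROUP BY p.name

Result:
name      | COUNT(c.id)
----------+------------
Finance   | 0          
Legal     | 2          
Marketing | 3          
Sales     | 1          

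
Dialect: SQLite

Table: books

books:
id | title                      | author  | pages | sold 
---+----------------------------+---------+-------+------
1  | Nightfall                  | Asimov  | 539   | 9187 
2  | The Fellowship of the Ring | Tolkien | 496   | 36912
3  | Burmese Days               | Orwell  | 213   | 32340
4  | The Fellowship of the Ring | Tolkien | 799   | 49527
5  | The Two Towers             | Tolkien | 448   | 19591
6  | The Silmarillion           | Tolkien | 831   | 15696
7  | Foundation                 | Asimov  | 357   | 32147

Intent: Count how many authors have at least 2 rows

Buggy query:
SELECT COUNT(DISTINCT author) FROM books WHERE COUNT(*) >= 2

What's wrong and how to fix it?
Bug: WHERE filters individual rows, not groups, so a group-level COUNT is invalid there

Fix: Group first with HAVING COUNT(*) >= 2, then COUNT the resulting groups

Corrected query:
SELECT COUNT(*) FROM (SELECT author FROM books GROUP BY author HAVING COUNT(*) >= 2)

Result:
COUNT(*)
--------
2       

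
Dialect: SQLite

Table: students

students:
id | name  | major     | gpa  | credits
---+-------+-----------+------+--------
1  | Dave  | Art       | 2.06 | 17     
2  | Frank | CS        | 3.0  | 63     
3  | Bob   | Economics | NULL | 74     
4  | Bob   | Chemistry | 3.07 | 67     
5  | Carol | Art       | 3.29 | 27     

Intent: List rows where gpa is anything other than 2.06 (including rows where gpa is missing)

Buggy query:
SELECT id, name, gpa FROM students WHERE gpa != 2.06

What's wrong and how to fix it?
Bug: Inequality against NULL is unknown, not true; rows with NULL are dropped

Fix: Handle NULL separately with IS NULL alongside the inequality

Corrected query:
SELECT id, name, gpa FROM students WHERE gpa != 2.06 OR gpa IS NULL

Result:
id | name  | gpa 
---+-------+-----
2  | Frank | 3   
3  | Bob   | NULL
4  | Bob   | 3.07
5  | Carol | 3.29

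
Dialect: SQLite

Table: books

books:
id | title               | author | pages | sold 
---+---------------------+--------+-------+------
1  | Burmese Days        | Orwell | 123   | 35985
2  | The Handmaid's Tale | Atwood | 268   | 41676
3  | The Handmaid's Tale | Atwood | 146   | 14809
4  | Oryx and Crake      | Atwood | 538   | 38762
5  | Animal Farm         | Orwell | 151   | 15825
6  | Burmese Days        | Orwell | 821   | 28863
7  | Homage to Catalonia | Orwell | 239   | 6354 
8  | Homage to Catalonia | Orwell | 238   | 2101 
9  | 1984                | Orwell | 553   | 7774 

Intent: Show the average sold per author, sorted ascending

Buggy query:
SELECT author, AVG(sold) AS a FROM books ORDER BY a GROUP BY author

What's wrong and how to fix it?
Bug: GROUP BY must precede ORDER BY

Fix: Reorder: SELECT … FROM … GROUP BY … ORDER BY …

Corrected query:
SELECT author, AVG(sold) AS a FROM books GROUP BY author ORDER BY a

Result:
author | a           
-------+-------------
Orwell | 16150.333333
Atwood | 31749       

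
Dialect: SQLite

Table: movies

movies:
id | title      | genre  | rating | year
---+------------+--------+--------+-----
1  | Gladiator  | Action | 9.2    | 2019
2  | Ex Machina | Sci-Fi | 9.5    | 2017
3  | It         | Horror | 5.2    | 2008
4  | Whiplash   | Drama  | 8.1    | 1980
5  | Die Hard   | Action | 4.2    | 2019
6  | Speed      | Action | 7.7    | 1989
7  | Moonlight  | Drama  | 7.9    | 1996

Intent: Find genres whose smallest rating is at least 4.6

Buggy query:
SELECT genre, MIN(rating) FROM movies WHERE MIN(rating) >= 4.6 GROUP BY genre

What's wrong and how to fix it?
Bug: Aggregates like MIN are computed per group after WHERE runs

Fix: Replace WHERE with HAVING after the GROUP BY

Corrected query:
SELECT genre, MIN(rating) FROM movies GROUP BY genre HAVING MIN(rating) >= 4.6

Result:
genre  | MIN(rating)
-------+------------
Drama  | 7.9        
Horror | 5.2        
Sci-Fi | 9.5        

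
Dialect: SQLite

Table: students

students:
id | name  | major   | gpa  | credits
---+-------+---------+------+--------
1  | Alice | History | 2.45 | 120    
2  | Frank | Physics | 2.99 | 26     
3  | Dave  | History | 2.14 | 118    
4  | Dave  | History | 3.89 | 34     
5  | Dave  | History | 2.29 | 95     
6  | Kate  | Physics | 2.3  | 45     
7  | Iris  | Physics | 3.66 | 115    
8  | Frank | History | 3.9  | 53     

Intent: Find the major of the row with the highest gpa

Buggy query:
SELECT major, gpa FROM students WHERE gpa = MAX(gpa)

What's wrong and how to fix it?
Bug: MAX(gpa) is an aggregate and cannot be used directly in WHERE

Fix: Wrap MAX in a scalar subquery so WHERE compares against a single value

Corrected query:
SELECT major, gpa FROM students WHERE gpa = (SELECT MAX(gpa) FROM students)

Result:
major   | gpa
--------+----
History | 3.9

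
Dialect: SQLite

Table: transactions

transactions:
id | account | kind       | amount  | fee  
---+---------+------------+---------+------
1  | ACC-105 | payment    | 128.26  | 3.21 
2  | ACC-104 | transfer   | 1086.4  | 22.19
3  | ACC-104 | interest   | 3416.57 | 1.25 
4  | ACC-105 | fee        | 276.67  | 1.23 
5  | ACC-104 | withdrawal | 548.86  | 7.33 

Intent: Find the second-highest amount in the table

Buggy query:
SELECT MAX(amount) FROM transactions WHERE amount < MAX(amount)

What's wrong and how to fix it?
Bug: The inner MAX is an aggregate inside WHERE, which is not allowed

Fix: Compute the overall MAX in a subquery, then take MAX of rows below it

Corrected query:
SELECT MAX(amount) FROM transactions WHERE amount < (SELECT MAX(amount) FROM transactions)

Result:
MAX(amount)
-----------
1086.4     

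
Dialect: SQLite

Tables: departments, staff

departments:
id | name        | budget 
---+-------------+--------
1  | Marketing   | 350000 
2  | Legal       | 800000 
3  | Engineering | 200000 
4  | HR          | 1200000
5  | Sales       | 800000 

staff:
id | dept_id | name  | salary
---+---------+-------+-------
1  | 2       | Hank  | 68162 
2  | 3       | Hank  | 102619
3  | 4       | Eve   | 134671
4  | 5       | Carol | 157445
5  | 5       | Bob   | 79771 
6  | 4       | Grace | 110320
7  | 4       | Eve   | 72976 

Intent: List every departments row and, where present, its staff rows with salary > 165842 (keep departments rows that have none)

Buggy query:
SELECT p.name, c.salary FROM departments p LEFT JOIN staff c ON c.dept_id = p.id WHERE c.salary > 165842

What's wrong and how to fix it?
Bug: Filtering c.salary in WHERE discards the NULL rows produced by LEFT JOIN, turning it into an inner join

Fix: Put 'c.salary > 165842' in the JOIN's ON clause instead of WHERE

Corrected query:
SELECT p.name, c.salary FROM departments p LEFT JOIN staff c ON c.dept_id = p.id AND c.salary > 165842

Result:
name        | salary
------------+-------
Marketing   | NULL  
Legal       | NULL  
Engineering | NULL  
HR          | NULL  
Sales       | NULL  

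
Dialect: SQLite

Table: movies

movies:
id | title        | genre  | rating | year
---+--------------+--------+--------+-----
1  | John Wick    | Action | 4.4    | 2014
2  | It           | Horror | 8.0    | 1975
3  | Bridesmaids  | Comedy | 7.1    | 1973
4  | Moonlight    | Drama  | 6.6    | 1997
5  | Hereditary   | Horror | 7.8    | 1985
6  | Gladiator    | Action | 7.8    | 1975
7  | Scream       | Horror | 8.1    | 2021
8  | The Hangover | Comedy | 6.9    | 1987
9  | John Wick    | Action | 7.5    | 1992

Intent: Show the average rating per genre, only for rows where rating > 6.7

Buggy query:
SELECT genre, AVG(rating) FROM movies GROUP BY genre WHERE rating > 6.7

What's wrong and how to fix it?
Bug: WHERE cannot follow GROUP BY

Fix: Move the WHERE clause before GROUP BY

Corrected query:
SELECT genre, AVG(rating) FROM movies WHERE rating > 6.7 GROUP BY genre

Result:
genre  | AVG(rating)
-------+------------
Action | 7.65       
Comedy | 7          
Horror | 7.966667   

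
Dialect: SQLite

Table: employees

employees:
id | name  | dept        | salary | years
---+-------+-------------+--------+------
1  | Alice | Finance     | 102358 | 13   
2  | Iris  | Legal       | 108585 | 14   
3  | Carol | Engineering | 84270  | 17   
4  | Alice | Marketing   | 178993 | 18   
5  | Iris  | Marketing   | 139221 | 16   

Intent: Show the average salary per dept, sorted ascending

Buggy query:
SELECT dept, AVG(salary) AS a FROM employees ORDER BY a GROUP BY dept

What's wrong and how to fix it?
Bug: ORDER BY appears before GROUP BY; SQL clause order requires GROUP BY first

Fix: Move ORDER BY to the end, after GROUP BY

Corrected query:
SELECT dept, AVG(salary) AS a FROM employees GROUP BY dept ORDER BY a

Result:
dept        | a     
------------+-------
Engineering | 84270 
Finance     | 102358
Legal       | 108585
Marketing   | 159107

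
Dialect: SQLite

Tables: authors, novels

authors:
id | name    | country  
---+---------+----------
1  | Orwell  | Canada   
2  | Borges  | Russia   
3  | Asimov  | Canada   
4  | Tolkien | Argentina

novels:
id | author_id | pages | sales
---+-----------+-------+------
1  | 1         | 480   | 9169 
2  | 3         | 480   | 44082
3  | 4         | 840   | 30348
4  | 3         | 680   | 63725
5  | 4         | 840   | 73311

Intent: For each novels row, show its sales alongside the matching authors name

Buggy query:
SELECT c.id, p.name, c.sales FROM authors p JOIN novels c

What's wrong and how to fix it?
Bug: Missing join condition: each novels row is matched to all authors rows instead of just its own

Fix: Specify the join condition linking the foreign key to the parent id

Corrected query:
SELECT c.id, p.name, c.sales FROM authors p JOIN novels c ON c.author_id = p.id

Result:
id | name    | sales
---+---------+------
1  | Orwell  | 9169 
2  | Asimov  | 44082
3  | Tolkien | 30348
4  | Asimov  | 63725
5  | Tolkien | 73311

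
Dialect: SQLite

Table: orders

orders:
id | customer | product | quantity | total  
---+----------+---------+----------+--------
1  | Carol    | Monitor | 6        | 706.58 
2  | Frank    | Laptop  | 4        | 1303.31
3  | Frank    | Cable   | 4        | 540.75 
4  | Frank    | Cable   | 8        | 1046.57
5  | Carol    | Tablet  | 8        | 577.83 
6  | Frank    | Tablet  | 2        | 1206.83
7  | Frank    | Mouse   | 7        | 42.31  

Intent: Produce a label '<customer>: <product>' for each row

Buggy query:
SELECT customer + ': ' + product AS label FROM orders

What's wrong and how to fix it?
Bug: SQLite uses || for string concatenation; + coerces text to numbers (yielding 0)

Fix: Replace + with || to concatenate text

Corrected query:
SELECT customer || ': ' || product AS label FROM orders

Result:
label         
--------------
Carol: Monitor
Frank: Laptop 
Frank: Cable  
Frank: Cable  
Carol: Tablet 
Frank: Tablet 
Frank: Mouse  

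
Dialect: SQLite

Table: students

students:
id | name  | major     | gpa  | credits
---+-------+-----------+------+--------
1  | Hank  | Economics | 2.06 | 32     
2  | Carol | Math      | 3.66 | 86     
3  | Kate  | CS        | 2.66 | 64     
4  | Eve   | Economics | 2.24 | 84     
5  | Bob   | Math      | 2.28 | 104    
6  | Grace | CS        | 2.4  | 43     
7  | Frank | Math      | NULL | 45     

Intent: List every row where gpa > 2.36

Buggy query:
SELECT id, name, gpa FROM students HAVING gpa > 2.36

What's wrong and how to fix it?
Bug: This is a non-aggregate query (no GROUP BY, no aggregates), so in SQLite the HAVING clause is invalid here; a row-level condition belongs in WHERE

Fix: Replace HAVING with WHERE since the condition applies to individual rows

Corrected query:
SELECT id, name, gpa FROM students WHERE gpa > 2.36

Result:
id | name  | gpa 
---+-------+-----
2  | Carol | 3.66
3  | Kate  | 2.66
6  | Grace | 2.4 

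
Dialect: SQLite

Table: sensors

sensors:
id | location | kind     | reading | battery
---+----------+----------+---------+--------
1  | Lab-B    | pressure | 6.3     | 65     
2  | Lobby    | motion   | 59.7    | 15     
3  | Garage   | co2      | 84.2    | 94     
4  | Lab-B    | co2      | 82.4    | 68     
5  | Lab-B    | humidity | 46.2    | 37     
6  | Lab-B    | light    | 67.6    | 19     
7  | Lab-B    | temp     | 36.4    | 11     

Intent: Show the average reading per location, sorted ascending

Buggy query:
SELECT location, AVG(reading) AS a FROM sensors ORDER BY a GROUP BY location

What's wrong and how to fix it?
Bug: GROUP BY must precede ORDER BY

Fix: Move ORDER BY to the end, after GROUP BY

Corrected query:
SELECT location, AVG(reading) AS a FROM sensors GROUP BY location ORDER BY a

Result:
location | a    
---------+------
Lab-B    | 47.78
Lobby    | 59.7 
Garage   | 84.2 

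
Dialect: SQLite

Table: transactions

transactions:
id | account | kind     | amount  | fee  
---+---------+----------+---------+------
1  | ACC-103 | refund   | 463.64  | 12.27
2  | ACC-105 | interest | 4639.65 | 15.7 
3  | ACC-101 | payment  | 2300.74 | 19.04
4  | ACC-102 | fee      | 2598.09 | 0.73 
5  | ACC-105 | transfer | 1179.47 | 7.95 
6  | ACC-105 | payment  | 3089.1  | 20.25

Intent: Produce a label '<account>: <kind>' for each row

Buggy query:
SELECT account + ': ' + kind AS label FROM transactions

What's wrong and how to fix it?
Bug: '+' is numeric addition; on text columns SQLite converts them to 0 instead of concatenating

Fix: Replace + with || to concatenate text

Corrected query:
SELECT account || ': ' || kind AS label FROM transactions

Result:
label            
-----------------
ACC-103: refund  
ACC-105: interest
ACC-101: payment 
ACC-102: fee     
ACC-105: transfer
ACC-105: payment 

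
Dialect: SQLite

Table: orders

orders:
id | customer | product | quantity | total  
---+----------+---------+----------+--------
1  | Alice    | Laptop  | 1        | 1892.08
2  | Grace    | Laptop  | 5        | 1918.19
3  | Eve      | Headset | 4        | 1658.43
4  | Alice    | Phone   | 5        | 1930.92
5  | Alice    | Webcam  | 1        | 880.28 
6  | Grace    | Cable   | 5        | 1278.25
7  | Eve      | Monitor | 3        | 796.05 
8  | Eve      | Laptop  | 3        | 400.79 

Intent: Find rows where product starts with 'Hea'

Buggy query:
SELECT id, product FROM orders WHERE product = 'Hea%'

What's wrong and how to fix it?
Bug: Wildcards only work with LIKE; '=' treats '%' as a literal character

Fix: Use LIKE for wildcard pattern matching

Corrected query:
SELECT id, product FROM orders WHERE product LIKE 'Hea%'

Result:
id | product
---+--------
3  | Headset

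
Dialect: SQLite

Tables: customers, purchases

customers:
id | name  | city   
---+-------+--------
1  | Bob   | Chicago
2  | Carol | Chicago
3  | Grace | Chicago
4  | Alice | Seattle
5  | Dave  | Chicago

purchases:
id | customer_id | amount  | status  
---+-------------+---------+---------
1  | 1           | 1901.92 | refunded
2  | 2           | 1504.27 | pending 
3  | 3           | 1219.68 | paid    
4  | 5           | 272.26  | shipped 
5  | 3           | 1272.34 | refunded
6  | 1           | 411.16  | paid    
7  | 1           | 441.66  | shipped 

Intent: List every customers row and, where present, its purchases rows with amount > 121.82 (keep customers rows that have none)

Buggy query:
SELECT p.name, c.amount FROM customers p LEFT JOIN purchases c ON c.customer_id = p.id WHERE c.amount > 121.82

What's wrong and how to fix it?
Bug: A WHERE condition on the right-hand table after LEFT JOIN drops unmatched parents

Fix: Move the right-table condition into the ON clause so unmatched parents are kept

Corrected query:
SELECT p.name, c.amount FROM customers p LEFT JOIN purchases c ON c.customer_id = p.id AND c.amount > 121.82

Result:
name  | amount 
------+--------
Bob   | 411.16 
Bob   | 441.66 
Bob   | 1901.92
Carol | 1504.27
Grace | 1219.68
Grace | 1272.34
Alice | NULL   
Dave  | 272.26 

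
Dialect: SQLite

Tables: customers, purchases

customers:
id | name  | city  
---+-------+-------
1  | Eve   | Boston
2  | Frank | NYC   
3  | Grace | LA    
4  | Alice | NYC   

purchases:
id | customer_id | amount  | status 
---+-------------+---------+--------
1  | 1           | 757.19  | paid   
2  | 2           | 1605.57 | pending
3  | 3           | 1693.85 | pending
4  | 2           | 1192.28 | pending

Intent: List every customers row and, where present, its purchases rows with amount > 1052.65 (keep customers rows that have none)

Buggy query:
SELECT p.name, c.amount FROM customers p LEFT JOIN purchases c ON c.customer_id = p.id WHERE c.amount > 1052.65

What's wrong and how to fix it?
Bug: A WHERE condition on the right-hand table after LEFT JOIN drops unmatched parents

Fix: Move the right-table condition into the ON clause so unmatched parents are kept

Corrected query:
SELECT p.name, c.amount FROM customers p LEFT JOIN purchases c ON c.customer_id = p.id AND c.amount > 1052.65

Result:
name  | amount 
------+--------
Eve   | NULL   
Frank | 1192.28
Frank | 1605.57
Grace | 1693.85
Alice | NULL   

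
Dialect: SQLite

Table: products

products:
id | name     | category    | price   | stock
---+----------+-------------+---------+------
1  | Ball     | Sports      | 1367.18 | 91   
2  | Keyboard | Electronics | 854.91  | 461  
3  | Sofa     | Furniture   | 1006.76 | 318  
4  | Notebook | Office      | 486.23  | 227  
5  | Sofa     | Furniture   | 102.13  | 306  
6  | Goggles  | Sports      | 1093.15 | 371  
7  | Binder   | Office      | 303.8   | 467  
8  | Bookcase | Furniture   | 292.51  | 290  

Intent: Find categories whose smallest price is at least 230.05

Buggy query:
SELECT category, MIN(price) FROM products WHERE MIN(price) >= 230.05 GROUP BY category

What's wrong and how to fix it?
Bug: Aggregates like MIN are computed per group after WHERE runs

Fix: Replace WHERE with HAVING after the GROUP BY

Corrected query:
SELECT category, MIN(price) FROM products GROUP BY category HAVING MIN(price) >= 230.05

Result:
category    | MIN(price)
------------+-----------
Electronics | 854.91    
Office      | 303.8     
Sports      | 1093.15   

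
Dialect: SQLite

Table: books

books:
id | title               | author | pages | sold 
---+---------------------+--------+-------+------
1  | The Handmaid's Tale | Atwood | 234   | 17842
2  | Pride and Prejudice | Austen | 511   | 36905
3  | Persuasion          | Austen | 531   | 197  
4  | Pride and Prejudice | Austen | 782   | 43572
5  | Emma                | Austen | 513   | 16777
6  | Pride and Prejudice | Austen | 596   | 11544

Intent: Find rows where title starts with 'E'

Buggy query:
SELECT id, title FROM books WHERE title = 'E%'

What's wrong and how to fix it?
Bug: '=' compares the literal string including the % character; pattern matching needs LIKE

Fix: Replace '=' with LIKE so 'E%' is treated as a pattern

Corrected query:
SELECT id, title FROM books WHERE title LIKE 'E%'

Result:
id | title
---+------
5  | Emma 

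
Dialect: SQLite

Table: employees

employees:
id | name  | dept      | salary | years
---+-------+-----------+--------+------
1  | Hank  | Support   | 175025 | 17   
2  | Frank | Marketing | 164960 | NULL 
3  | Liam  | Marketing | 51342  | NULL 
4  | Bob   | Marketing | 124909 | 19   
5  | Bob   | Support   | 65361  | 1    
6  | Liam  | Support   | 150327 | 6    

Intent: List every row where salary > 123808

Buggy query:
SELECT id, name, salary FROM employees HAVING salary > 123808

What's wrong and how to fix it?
Bug: This is a non-aggregate query (no GROUP BY, no aggregates), so in SQLite the HAVING clause is invalid here; a row-level condition belongs in WHERE

Fix: Replace HAVING with WHERE since the condition applies to individual rows

Corrected query:
SELECT id, name, salary FROM employees WHERE salary > 123808

Result:
id | name  | salary
---+-------+-------
1  | Hank  | 175025
2  | Frank | 164960
4  | Bob   | 124909
6  | Liam  | 150327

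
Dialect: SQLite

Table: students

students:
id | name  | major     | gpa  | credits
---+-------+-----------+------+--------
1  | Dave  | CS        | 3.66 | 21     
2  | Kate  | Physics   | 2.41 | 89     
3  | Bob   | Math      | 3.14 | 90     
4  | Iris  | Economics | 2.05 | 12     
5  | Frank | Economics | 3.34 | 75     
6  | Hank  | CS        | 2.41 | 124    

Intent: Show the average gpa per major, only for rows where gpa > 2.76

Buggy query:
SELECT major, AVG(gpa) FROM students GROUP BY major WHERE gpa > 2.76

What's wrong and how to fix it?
Bug: WHERE cannot follow GROUP BY

Fix: Place WHERE between FROM and GROUP BY

Corrected query:
SELECT major, AVG(gpa) FROM students WHERE gpa > 2.76 GROUP BY major

Result:
major     | AVG(gpa)
----------+---------
CS        | 3.66    
Economics | 3.34    
Math      | 3.14    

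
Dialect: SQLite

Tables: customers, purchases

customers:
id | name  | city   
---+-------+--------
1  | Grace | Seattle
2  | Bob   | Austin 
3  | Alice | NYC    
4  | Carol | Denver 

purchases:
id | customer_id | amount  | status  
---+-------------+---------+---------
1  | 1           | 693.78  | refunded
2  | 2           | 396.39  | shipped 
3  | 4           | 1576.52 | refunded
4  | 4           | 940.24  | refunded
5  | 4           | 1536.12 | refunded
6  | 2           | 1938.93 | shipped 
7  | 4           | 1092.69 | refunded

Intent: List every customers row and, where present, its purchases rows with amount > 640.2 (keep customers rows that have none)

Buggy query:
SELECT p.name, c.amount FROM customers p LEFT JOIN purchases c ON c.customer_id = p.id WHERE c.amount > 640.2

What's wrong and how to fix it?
Bug: Filtering c.amount in WHERE discards the NULL rows produced by LEFT JOIN, turning it into an inner join

Fix: Put 'c.amount > 640.2' in the JOIN's ON clause instead of WHERE

Corrected query:
SELECT p.name, c.amount FROM customers p LEFT JOIN purchases c ON c.customer_id = p.id AND c.amount > 640.2

Result:
name  | amount 
------+--------
Grace | 693.78 
Bob   | 1938.93
Alice | NULL   
Carol | 940.24 
Carol | 1092.69
Carol | 1536.12
Carol | 1576.52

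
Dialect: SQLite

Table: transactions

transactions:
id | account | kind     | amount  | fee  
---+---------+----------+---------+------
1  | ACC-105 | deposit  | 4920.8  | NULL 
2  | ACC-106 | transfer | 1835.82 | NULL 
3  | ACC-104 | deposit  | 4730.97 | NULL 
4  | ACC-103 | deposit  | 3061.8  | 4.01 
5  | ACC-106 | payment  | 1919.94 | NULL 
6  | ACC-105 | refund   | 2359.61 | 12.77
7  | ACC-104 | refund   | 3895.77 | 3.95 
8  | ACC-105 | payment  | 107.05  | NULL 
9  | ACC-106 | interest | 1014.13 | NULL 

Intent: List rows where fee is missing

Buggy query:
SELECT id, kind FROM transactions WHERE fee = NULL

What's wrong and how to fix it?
Bug: '= NULL' is always unknown in SQL three-valued logic, so no rows match

Fix: Use IS NULL to test for NULL

Corrected query:
SELECT id, kind FROM transactions WHERE fee IS NULL

Result:
id | kind    
---+---------
1  | deposit 
2  | transfer
3  | deposit 
5  | payment 
8  | payment 
9  | interest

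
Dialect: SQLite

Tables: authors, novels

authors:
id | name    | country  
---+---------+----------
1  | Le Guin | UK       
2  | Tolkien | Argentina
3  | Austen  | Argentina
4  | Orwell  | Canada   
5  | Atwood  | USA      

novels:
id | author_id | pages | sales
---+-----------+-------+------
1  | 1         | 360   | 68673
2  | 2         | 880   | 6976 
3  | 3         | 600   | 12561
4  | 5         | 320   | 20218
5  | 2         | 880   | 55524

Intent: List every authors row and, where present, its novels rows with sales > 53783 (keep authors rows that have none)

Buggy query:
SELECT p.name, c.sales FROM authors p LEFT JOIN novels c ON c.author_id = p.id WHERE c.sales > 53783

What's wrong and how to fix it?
Bug: Filtering c.sales in WHERE discards the NULL rows produced by LEFT JOIN, turning it into an inner join

Fix: Move the right-table condition into the ON clause so unmatched parents are kept

Corrected query:
SELECT p.name, c.sales FROM authors p LEFT JOIN novels c ON c.author_id = p.id AND c.sales > 53783

Result:
name    | sales
--------+------
Le Guin | 68673
Tolkien | 55524
Austen  | NULL 
Orwell  | NULL 
Atwood  | NULL 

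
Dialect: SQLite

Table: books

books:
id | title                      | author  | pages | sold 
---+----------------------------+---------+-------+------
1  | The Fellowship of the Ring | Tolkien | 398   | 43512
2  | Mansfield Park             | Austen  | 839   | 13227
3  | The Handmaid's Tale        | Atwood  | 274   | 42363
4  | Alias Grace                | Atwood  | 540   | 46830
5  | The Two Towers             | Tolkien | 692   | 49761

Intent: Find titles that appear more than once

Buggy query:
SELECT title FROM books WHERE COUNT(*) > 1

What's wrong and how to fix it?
Bug: COUNT(*) is an aggregate and cannot be used in WHERE

Fix: Group first, then use HAVING for the count condition

Corrected query:
SELECT title FROM books GROUP BY title HAVING COUNT(*) > 1

Result:
(no rows)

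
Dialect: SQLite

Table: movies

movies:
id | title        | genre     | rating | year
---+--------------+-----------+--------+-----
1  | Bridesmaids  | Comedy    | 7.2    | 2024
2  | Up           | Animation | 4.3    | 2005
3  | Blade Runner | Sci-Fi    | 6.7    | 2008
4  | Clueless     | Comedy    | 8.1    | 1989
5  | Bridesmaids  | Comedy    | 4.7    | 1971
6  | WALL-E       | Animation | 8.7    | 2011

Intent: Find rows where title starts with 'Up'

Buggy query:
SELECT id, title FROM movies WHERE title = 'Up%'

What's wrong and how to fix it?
Bug: '=' compares the literal string including the % character; pattern matching needs LIKE

Fix: Replace '=' with LIKE so 'Up%' is treated as a pattern

Corrected query:
SELECT id, title FROM movies WHERE title LIKE 'Up%'

Result:
id | title
---+------
2  | Up   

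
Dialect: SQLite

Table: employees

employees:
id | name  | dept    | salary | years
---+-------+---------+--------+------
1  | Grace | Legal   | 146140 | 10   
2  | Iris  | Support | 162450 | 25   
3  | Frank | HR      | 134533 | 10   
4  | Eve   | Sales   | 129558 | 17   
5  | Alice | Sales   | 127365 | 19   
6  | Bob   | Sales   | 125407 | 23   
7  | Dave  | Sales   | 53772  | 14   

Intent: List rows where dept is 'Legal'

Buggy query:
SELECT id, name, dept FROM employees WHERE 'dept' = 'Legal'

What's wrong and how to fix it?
Bug: Single quotes denote string literals in SQL; the column name is being compared as a constant string

Fix: Reference the column as dept without single quotes

Corrected query:
SELECT id, name, dept FROM employees WHERE dept = 'Legal'

Result:
id | name  | dept 
---+-------+------
1  | Grace | Legal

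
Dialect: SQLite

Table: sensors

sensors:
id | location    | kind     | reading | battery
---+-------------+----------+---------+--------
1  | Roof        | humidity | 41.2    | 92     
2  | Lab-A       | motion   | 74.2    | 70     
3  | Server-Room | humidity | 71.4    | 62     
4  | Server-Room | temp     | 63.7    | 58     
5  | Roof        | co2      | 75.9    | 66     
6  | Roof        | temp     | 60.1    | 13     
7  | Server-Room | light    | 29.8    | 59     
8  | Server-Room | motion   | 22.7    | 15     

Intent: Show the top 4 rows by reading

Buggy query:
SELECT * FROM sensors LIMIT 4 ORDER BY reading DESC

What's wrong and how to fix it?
Bug: ORDER BY cannot follow LIMIT; LIMIT is the final clause

Fix: Sort with ORDER BY, then apply LIMIT

Corrected query:
SELECT * FROM sensors ORDER BY reading DESC LIMIT 4

Result:
id | location    | kind     | reading | battery
---+-------------+----------+---------+--------
5  | Roof        | co2      | 75.9    | 66     
2  | Lab-A       | motion   | 74.2    | 70     
3  | Server-Room | humidity | 71.4    | 62     
4  | Server-Room | temp     | 63.7    | 58     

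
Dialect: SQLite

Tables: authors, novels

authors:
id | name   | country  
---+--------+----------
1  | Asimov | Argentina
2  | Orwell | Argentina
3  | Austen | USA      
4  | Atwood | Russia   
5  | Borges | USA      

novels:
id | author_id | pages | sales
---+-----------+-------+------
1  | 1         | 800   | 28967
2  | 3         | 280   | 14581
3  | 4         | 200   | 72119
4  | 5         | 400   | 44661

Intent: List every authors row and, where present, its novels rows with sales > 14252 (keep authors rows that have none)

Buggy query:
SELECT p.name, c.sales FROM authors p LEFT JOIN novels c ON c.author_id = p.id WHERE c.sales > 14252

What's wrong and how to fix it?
Bug: Filtering c.sales in WHERE discards the NULL rows produced by LEFT JOIN, turning it into an inner join

Fix: Put 'c.sales > 14252' in the JOIN's ON clause instead of WHERE

Corrected query:
SELECT p.name, c.sales FROM authors p LEFT JOIN novels c ON c.author_id = p.id AND c.sales > 14252

Result:
name   | sales
-------+------
Asimov | 28967
Orwell | NULL 
Austen | 14581
Atwood | 72119
Borges | 44661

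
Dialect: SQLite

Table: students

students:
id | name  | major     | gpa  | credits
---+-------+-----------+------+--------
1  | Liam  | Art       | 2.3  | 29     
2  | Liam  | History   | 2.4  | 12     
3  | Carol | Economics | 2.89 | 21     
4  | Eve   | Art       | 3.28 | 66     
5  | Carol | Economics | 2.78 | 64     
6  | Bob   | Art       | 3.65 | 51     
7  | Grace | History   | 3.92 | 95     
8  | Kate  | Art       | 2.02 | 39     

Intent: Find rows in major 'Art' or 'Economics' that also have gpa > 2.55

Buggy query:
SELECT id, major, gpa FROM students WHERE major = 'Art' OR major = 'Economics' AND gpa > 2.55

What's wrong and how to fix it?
Bug: Without parentheses, AND is evaluated before OR, so the gpa filter only applies to the 'Economics' branch

Fix: Group the OR with parentheses (or use IN), then AND the threshold

Corrected query:
SELECT id, major, gpa FROM students WHERE (major = 'Art' OR major = 'Economics') AND gpa > 2.55

Result:
id | major     | gpa 
---+-----------+-----
3  | Economics | 2.89
4  | Art       | 3.28
5  | Economics | 2.78
6  | Art       | 3.65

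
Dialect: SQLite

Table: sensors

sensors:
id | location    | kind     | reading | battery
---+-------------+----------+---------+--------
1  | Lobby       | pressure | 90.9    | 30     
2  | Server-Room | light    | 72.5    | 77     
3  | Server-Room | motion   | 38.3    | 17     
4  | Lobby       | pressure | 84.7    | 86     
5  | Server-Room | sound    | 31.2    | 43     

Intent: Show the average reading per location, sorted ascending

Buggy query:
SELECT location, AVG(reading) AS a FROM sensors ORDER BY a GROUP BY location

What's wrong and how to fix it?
Bug: ORDER BY appears before GROUP BY; SQL clause order requires GROUP BY first

Fix: Move ORDER BY to the end, after GROUP BY

Corrected query:
SELECT location, AVG(reading) AS a FROM sensors GROUP BY location ORDER BY a

Result:
location    | a        
------------+----------
Server-Room | 47.333333
Lobby       | 87.8     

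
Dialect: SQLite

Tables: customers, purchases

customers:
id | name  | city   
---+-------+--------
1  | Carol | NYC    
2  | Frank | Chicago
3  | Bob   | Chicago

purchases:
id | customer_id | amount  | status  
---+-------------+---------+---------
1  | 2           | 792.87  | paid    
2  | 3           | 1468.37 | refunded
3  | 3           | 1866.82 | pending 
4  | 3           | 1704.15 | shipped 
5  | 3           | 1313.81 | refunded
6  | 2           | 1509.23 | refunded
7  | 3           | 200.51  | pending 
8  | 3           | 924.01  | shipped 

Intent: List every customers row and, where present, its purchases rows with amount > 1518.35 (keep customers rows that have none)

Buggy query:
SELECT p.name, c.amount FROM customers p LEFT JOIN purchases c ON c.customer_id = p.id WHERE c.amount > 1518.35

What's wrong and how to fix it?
Bug: A WHERE condition on the right-hand table after LEFT JOIN drops unmatched parents

Fix: Move the right-table condition into the ON clause so unmatched parents are kept

Corrected query:
SELECT p.name, c.amount FROM customers p LEFT JOIN purchases c ON c.customer_id = p.id AND c.amount > 1518.35

Result:
name  | amount 
------+--------
Carol | NULL   
Frank | NULL   
Bob   | 1704.15
Bob   | 1866.82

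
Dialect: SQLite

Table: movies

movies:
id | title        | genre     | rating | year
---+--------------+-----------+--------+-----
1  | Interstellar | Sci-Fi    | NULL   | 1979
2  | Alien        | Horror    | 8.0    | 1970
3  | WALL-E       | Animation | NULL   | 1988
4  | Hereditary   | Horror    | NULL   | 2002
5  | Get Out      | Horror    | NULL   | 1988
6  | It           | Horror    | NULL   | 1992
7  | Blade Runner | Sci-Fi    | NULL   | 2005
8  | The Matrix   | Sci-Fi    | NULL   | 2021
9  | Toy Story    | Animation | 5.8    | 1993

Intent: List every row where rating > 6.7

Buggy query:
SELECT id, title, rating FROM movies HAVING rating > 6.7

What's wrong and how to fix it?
Bug: This is a non-aggregate query (no GROUP BY, no aggregates), so in SQLite the HAVING clause is invalid here; a row-level condition belongs in WHERE

Fix: Replace HAVING with WHERE since the condition applies to individual rows

Corrected query:
SELECT id, title, rating FROM movies WHERE rating > 6.7

Result:
id | title | rating
---+-------+-------
2  | Alien | 8     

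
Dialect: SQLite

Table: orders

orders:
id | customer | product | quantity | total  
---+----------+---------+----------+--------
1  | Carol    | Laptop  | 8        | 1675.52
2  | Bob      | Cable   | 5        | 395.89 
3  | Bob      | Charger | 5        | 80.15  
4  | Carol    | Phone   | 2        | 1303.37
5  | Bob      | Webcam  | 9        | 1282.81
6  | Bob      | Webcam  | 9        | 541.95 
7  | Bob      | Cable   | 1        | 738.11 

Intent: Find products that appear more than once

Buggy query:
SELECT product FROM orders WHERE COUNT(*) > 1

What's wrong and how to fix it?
Bug: WHERE can't reference COUNT(*); aggregates are computed after WHERE

Fix: GROUP BY product, then filter groups with HAVING COUNT(*) > 1

Corrected query:
SELECT product FROM orders GROUP BY product HAVING COUNT(*) > 1

Result:
product
-------
Cable  
Webcam 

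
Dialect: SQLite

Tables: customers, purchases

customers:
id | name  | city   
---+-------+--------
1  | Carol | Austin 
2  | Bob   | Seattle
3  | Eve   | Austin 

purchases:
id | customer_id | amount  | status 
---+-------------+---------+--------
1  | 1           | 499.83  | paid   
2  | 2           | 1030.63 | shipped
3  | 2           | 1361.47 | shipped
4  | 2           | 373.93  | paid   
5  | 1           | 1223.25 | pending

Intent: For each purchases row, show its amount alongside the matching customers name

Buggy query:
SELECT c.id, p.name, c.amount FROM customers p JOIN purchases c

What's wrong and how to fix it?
Bug: JOIN with no ON clause produces a cartesian product; every purchases row pairs with every customers row

Fix: Add ON c.customer_id = p.id to the JOIN

Corrected query:
SELECT c.id, p.name, c.amount FROM customers p JOIN purchases c ON c.customer_id = p.id

Result:
id | name  | amount 
---+-------+--------
1  | Carol | 499.83 
2  | Bob   | 1030.63
3  | Bob   | 1361.47
4  | Bob   | 373.93 
5  | Carol | 1223.25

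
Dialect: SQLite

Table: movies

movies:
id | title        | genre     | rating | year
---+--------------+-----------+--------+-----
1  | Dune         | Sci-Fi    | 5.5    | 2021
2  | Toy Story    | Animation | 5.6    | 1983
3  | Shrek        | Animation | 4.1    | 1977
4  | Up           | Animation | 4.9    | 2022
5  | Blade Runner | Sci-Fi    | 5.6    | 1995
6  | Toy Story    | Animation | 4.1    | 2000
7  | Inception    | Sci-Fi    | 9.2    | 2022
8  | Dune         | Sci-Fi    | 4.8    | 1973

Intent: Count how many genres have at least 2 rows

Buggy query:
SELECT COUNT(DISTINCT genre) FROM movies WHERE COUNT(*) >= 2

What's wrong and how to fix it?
Bug: WHERE filters individual rows, not groups, so a group-level COUNT is invalid there

Fix: Group first with HAVING COUNT(*) >= 2, then COUNT the resulting groups

Corrected query:
SELECT COUNT(*) FROM (SELECT genre FROM movies GROUP BY genre HAVING COUNT(*) >= 2)

Result:
COUNT(*)
--------
2       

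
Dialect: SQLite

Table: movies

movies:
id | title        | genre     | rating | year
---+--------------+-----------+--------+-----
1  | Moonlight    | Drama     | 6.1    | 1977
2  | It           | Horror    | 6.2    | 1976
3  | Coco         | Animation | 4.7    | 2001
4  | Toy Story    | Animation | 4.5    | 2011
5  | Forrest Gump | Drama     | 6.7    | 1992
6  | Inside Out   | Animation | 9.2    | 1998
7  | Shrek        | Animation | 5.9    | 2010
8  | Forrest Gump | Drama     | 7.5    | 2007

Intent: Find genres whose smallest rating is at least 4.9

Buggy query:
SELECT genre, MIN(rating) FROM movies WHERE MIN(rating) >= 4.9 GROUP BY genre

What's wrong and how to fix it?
Bug: MIN() in WHERE is a misuse of aggregate

Fix: Use HAVING for the per-group MIN condition

Corrected query:
SELECT genre, MIN(rating) FROM movies GROUP BY genre HAVING MIN(rating) >= 4.9

Result:
genre  | MIN(rating)
-------+------------
Drama  | 6.1        
Horror | 6.2        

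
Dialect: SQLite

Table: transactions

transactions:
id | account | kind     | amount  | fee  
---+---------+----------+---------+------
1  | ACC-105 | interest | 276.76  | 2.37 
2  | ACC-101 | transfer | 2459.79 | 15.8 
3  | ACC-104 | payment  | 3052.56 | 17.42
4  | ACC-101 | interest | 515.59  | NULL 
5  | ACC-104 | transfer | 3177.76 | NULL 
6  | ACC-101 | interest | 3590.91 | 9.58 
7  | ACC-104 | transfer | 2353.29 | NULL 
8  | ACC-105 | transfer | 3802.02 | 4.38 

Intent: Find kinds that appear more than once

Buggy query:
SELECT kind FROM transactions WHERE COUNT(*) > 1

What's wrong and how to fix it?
Bug: COUNT(*) is an aggregate and cannot be used in WHERE

Fix: GROUP BY kind, then filter groups with HAVING COUNT(*) > 1

Corrected query:
SELECT kind FROM transactions GROUP BY kind HAVING COUNT(*) > 1

Result:
kind    
--------
interest
transfer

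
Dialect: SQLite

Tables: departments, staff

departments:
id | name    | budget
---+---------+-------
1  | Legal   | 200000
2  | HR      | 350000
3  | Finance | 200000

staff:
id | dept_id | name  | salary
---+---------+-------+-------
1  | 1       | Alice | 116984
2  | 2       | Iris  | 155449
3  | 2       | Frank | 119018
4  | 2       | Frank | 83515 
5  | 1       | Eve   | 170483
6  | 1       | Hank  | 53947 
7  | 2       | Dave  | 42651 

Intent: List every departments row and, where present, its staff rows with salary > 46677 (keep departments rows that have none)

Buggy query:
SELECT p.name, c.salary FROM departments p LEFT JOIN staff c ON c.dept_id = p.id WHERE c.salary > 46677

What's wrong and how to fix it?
Bug: A WHERE condition on the right-hand table after LEFT JOIN drops unmatched parents

Fix: Move the right-table condition into the ON clause so unmatched parents are kept

Corrected query:
SELECT p.name, c.salary FROM departments p LEFT JOIN staff c ON c.dept_id = p.id AND c.salary > 46677

Result:
name    | salary
--------+-------
Legal   | 53947 
Legal   | 116984
Legal   | 170483
HR      | 83515 
HR      | 119018
HR      | 155449
Finance | NULL  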